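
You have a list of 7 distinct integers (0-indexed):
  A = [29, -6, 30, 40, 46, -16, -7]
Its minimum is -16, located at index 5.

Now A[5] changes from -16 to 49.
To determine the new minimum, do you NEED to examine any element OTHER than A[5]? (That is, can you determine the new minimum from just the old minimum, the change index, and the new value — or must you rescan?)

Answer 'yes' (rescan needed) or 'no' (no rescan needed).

Answer: yes

Derivation:
Old min = -16 at index 5
Change at index 5: -16 -> 49
Index 5 WAS the min and new value 49 > old min -16. Must rescan other elements to find the new min.
Needs rescan: yes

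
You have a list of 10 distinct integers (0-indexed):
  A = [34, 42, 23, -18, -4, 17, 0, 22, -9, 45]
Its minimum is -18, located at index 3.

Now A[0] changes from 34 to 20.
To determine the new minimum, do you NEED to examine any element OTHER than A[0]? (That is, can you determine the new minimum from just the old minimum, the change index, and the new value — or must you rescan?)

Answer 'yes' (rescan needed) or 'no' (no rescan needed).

Answer: no

Derivation:
Old min = -18 at index 3
Change at index 0: 34 -> 20
Index 0 was NOT the min. New min = min(-18, 20). No rescan of other elements needed.
Needs rescan: no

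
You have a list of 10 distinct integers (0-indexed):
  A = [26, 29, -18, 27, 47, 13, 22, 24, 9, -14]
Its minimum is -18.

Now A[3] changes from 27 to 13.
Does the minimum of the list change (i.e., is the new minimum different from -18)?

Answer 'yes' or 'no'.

Answer: no

Derivation:
Old min = -18
Change: A[3] 27 -> 13
Changed element was NOT the min; min changes only if 13 < -18.
New min = -18; changed? no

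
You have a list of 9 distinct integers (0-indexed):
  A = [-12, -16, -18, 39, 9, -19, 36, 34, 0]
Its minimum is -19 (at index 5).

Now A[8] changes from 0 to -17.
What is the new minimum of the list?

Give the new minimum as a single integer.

Old min = -19 (at index 5)
Change: A[8] 0 -> -17
Changed element was NOT the old min.
  New min = min(old_min, new_val) = min(-19, -17) = -19

Answer: -19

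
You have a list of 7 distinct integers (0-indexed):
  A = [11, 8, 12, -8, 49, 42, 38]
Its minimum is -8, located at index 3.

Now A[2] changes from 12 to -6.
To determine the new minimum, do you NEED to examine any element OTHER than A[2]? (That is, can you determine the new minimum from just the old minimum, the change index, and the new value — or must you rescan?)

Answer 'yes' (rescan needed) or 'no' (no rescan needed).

Old min = -8 at index 3
Change at index 2: 12 -> -6
Index 2 was NOT the min. New min = min(-8, -6). No rescan of other elements needed.
Needs rescan: no

Answer: no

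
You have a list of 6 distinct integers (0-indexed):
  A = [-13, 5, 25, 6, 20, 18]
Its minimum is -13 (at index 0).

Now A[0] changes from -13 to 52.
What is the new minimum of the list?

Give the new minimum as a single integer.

Answer: 5

Derivation:
Old min = -13 (at index 0)
Change: A[0] -13 -> 52
Changed element WAS the min. Need to check: is 52 still <= all others?
  Min of remaining elements: 5
  New min = min(52, 5) = 5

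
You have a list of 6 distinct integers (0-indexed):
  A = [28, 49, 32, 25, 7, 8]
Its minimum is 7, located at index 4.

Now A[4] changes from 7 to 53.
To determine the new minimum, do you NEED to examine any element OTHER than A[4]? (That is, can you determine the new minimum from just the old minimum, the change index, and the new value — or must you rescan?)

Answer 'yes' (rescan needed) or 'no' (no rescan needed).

Old min = 7 at index 4
Change at index 4: 7 -> 53
Index 4 WAS the min and new value 53 > old min 7. Must rescan other elements to find the new min.
Needs rescan: yes

Answer: yes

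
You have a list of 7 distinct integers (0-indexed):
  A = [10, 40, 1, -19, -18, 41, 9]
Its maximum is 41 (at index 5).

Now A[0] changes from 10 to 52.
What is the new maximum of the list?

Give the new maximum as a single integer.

Old max = 41 (at index 5)
Change: A[0] 10 -> 52
Changed element was NOT the old max.
  New max = max(old_max, new_val) = max(41, 52) = 52

Answer: 52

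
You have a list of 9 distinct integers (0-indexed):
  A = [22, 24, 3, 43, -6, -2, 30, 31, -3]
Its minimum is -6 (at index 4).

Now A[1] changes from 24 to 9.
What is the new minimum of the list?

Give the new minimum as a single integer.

Answer: -6

Derivation:
Old min = -6 (at index 4)
Change: A[1] 24 -> 9
Changed element was NOT the old min.
  New min = min(old_min, new_val) = min(-6, 9) = -6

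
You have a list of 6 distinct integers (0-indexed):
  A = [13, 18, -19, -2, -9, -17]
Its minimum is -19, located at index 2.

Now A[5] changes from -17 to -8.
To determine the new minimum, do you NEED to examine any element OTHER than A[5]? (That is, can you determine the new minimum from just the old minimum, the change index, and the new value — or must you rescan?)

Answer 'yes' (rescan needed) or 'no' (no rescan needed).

Answer: no

Derivation:
Old min = -19 at index 2
Change at index 5: -17 -> -8
Index 5 was NOT the min. New min = min(-19, -8). No rescan of other elements needed.
Needs rescan: no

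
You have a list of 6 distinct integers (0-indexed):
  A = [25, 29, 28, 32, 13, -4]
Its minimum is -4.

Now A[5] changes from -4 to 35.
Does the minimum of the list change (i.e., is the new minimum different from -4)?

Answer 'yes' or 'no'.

Answer: yes

Derivation:
Old min = -4
Change: A[5] -4 -> 35
Changed element was the min; new min must be rechecked.
New min = 13; changed? yes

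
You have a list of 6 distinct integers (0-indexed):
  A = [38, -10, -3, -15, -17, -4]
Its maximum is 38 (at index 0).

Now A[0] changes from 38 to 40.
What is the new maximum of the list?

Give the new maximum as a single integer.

Answer: 40

Derivation:
Old max = 38 (at index 0)
Change: A[0] 38 -> 40
Changed element WAS the max -> may need rescan.
  Max of remaining elements: -3
  New max = max(40, -3) = 40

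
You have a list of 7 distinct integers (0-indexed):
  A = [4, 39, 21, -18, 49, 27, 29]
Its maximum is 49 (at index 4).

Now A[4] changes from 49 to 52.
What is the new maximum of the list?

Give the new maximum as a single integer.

Answer: 52

Derivation:
Old max = 49 (at index 4)
Change: A[4] 49 -> 52
Changed element WAS the max -> may need rescan.
  Max of remaining elements: 39
  New max = max(52, 39) = 52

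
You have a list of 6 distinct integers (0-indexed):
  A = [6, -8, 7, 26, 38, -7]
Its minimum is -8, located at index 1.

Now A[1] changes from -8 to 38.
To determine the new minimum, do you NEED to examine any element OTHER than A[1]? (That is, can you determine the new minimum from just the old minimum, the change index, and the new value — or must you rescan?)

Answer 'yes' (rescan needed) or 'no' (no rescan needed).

Old min = -8 at index 1
Change at index 1: -8 -> 38
Index 1 WAS the min and new value 38 > old min -8. Must rescan other elements to find the new min.
Needs rescan: yes

Answer: yes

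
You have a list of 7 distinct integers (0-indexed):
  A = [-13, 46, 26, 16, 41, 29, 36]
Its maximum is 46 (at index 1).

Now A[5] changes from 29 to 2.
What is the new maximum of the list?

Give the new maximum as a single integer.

Answer: 46

Derivation:
Old max = 46 (at index 1)
Change: A[5] 29 -> 2
Changed element was NOT the old max.
  New max = max(old_max, new_val) = max(46, 2) = 46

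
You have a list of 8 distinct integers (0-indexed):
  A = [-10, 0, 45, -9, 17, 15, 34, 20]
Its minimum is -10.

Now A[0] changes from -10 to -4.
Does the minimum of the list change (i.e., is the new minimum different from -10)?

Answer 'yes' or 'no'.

Old min = -10
Change: A[0] -10 -> -4
Changed element was the min; new min must be rechecked.
New min = -9; changed? yes

Answer: yes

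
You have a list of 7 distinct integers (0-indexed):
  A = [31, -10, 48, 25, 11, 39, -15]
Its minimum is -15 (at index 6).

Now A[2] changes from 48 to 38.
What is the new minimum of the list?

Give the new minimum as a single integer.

Answer: -15

Derivation:
Old min = -15 (at index 6)
Change: A[2] 48 -> 38
Changed element was NOT the old min.
  New min = min(old_min, new_val) = min(-15, 38) = -15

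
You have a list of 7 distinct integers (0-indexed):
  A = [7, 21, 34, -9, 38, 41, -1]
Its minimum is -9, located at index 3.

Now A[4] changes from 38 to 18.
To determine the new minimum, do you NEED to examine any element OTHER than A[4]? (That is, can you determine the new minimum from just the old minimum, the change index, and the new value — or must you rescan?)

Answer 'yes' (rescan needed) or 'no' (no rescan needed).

Answer: no

Derivation:
Old min = -9 at index 3
Change at index 4: 38 -> 18
Index 4 was NOT the min. New min = min(-9, 18). No rescan of other elements needed.
Needs rescan: no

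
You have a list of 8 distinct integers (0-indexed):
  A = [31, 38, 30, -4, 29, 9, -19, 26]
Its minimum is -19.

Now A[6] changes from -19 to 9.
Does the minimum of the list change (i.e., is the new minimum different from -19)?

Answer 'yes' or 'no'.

Answer: yes

Derivation:
Old min = -19
Change: A[6] -19 -> 9
Changed element was the min; new min must be rechecked.
New min = -4; changed? yes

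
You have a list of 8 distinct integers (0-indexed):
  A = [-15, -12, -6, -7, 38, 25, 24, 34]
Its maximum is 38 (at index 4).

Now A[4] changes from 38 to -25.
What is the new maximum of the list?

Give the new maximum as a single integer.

Old max = 38 (at index 4)
Change: A[4] 38 -> -25
Changed element WAS the max -> may need rescan.
  Max of remaining elements: 34
  New max = max(-25, 34) = 34

Answer: 34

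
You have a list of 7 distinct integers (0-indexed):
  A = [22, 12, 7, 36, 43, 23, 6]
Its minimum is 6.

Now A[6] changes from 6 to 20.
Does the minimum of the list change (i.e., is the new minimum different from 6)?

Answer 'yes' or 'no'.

Answer: yes

Derivation:
Old min = 6
Change: A[6] 6 -> 20
Changed element was the min; new min must be rechecked.
New min = 7; changed? yes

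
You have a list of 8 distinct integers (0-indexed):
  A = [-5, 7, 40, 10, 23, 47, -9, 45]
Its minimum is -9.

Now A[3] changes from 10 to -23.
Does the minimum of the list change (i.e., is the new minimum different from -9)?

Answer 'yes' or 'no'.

Old min = -9
Change: A[3] 10 -> -23
Changed element was NOT the min; min changes only if -23 < -9.
New min = -23; changed? yes

Answer: yes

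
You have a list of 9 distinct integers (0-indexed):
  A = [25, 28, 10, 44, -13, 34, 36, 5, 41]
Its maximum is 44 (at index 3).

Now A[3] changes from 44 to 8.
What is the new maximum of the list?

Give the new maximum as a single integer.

Old max = 44 (at index 3)
Change: A[3] 44 -> 8
Changed element WAS the max -> may need rescan.
  Max of remaining elements: 41
  New max = max(8, 41) = 41

Answer: 41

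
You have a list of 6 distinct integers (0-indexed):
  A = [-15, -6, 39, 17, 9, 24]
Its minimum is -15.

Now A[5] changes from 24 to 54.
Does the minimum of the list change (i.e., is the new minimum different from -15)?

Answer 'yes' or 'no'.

Old min = -15
Change: A[5] 24 -> 54
Changed element was NOT the min; min changes only if 54 < -15.
New min = -15; changed? no

Answer: no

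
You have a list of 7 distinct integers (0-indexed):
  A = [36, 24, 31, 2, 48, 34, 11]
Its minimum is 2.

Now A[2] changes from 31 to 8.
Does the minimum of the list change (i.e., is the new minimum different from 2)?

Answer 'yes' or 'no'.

Answer: no

Derivation:
Old min = 2
Change: A[2] 31 -> 8
Changed element was NOT the min; min changes only if 8 < 2.
New min = 2; changed? no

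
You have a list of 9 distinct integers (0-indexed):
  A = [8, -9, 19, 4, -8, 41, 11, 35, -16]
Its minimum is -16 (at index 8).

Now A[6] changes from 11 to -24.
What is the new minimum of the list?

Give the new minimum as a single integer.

Old min = -16 (at index 8)
Change: A[6] 11 -> -24
Changed element was NOT the old min.
  New min = min(old_min, new_val) = min(-16, -24) = -24

Answer: -24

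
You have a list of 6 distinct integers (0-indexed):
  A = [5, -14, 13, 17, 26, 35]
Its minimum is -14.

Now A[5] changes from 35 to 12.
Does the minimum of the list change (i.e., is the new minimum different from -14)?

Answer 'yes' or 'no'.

Old min = -14
Change: A[5] 35 -> 12
Changed element was NOT the min; min changes only if 12 < -14.
New min = -14; changed? no

Answer: no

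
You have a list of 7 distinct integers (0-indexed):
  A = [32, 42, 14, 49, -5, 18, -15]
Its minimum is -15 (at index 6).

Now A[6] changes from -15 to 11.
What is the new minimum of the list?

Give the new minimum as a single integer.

Answer: -5

Derivation:
Old min = -15 (at index 6)
Change: A[6] -15 -> 11
Changed element WAS the min. Need to check: is 11 still <= all others?
  Min of remaining elements: -5
  New min = min(11, -5) = -5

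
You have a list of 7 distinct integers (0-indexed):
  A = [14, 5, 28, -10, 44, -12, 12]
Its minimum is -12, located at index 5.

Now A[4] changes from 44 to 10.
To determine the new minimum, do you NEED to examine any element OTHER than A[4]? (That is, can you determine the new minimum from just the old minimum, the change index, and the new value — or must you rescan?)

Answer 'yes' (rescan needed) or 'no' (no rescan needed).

Answer: no

Derivation:
Old min = -12 at index 5
Change at index 4: 44 -> 10
Index 4 was NOT the min. New min = min(-12, 10). No rescan of other elements needed.
Needs rescan: no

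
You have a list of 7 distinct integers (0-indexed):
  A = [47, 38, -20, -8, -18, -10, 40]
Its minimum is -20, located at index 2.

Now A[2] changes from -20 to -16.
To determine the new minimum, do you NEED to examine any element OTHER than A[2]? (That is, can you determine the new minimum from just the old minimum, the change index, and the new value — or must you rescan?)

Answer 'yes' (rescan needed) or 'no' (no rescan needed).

Answer: yes

Derivation:
Old min = -20 at index 2
Change at index 2: -20 -> -16
Index 2 WAS the min and new value -16 > old min -20. Must rescan other elements to find the new min.
Needs rescan: yes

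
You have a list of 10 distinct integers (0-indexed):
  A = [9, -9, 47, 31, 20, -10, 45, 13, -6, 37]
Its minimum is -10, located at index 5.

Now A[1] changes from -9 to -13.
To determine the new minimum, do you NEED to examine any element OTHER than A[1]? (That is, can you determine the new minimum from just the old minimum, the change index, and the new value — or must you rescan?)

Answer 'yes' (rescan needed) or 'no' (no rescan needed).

Answer: no

Derivation:
Old min = -10 at index 5
Change at index 1: -9 -> -13
Index 1 was NOT the min. New min = min(-10, -13). No rescan of other elements needed.
Needs rescan: no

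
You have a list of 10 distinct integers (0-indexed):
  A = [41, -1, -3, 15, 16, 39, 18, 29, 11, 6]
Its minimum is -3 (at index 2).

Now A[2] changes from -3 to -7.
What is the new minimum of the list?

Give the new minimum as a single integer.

Old min = -3 (at index 2)
Change: A[2] -3 -> -7
Changed element WAS the min. Need to check: is -7 still <= all others?
  Min of remaining elements: -1
  New min = min(-7, -1) = -7

Answer: -7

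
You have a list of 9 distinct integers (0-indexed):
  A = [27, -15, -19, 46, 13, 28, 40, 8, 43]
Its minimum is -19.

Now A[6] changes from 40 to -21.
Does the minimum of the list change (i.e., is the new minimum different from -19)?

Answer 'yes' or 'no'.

Old min = -19
Change: A[6] 40 -> -21
Changed element was NOT the min; min changes only if -21 < -19.
New min = -21; changed? yes

Answer: yes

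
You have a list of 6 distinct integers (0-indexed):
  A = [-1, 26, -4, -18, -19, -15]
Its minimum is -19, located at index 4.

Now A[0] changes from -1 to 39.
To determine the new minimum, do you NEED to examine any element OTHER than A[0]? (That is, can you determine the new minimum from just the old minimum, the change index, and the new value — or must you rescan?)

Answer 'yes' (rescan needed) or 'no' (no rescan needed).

Old min = -19 at index 4
Change at index 0: -1 -> 39
Index 0 was NOT the min. New min = min(-19, 39). No rescan of other elements needed.
Needs rescan: no

Answer: no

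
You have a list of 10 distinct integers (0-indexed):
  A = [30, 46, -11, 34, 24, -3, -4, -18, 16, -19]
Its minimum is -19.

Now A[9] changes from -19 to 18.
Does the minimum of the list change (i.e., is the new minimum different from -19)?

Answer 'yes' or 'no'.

Answer: yes

Derivation:
Old min = -19
Change: A[9] -19 -> 18
Changed element was the min; new min must be rechecked.
New min = -18; changed? yes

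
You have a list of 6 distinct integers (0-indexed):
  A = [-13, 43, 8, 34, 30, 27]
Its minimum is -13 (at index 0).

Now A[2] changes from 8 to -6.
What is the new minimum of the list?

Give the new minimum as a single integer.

Old min = -13 (at index 0)
Change: A[2] 8 -> -6
Changed element was NOT the old min.
  New min = min(old_min, new_val) = min(-13, -6) = -13

Answer: -13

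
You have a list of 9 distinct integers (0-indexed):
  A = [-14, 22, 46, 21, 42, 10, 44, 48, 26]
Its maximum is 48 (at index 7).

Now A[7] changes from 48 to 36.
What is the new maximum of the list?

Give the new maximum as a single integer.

Answer: 46

Derivation:
Old max = 48 (at index 7)
Change: A[7] 48 -> 36
Changed element WAS the max -> may need rescan.
  Max of remaining elements: 46
  New max = max(36, 46) = 46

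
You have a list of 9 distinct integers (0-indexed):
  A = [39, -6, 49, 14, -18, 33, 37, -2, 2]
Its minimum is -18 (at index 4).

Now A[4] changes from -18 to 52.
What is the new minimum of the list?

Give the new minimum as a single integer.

Old min = -18 (at index 4)
Change: A[4] -18 -> 52
Changed element WAS the min. Need to check: is 52 still <= all others?
  Min of remaining elements: -6
  New min = min(52, -6) = -6

Answer: -6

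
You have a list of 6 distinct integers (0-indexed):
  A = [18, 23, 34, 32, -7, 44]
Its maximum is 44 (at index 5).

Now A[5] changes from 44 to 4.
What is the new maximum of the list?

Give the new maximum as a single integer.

Old max = 44 (at index 5)
Change: A[5] 44 -> 4
Changed element WAS the max -> may need rescan.
  Max of remaining elements: 34
  New max = max(4, 34) = 34

Answer: 34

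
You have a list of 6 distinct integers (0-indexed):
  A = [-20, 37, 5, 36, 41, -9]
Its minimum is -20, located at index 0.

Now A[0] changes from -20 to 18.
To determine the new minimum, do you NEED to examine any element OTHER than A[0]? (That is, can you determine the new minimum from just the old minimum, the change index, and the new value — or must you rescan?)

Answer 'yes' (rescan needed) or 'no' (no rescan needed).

Answer: yes

Derivation:
Old min = -20 at index 0
Change at index 0: -20 -> 18
Index 0 WAS the min and new value 18 > old min -20. Must rescan other elements to find the new min.
Needs rescan: yes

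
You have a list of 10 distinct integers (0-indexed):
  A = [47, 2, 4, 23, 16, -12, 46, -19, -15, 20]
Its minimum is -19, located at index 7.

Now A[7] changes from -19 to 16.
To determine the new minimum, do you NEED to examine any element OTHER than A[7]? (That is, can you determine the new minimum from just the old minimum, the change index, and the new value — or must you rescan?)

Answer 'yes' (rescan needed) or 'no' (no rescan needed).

Answer: yes

Derivation:
Old min = -19 at index 7
Change at index 7: -19 -> 16
Index 7 WAS the min and new value 16 > old min -19. Must rescan other elements to find the new min.
Needs rescan: yes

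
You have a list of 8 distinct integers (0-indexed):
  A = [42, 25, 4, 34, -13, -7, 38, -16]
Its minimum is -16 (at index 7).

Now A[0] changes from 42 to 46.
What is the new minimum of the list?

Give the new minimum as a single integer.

Old min = -16 (at index 7)
Change: A[0] 42 -> 46
Changed element was NOT the old min.
  New min = min(old_min, new_val) = min(-16, 46) = -16

Answer: -16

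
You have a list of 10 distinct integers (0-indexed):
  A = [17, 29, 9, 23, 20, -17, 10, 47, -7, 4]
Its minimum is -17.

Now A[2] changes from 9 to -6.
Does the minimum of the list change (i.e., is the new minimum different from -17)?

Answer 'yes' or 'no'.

Old min = -17
Change: A[2] 9 -> -6
Changed element was NOT the min; min changes only if -6 < -17.
New min = -17; changed? no

Answer: no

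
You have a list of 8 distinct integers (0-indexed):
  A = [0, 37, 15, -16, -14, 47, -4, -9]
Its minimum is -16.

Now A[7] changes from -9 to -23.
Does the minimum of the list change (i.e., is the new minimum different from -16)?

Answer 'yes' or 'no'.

Old min = -16
Change: A[7] -9 -> -23
Changed element was NOT the min; min changes only if -23 < -16.
New min = -23; changed? yes

Answer: yes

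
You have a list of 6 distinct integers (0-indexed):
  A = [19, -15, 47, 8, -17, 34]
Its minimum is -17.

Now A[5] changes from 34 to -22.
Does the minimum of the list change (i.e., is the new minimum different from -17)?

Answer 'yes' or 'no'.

Answer: yes

Derivation:
Old min = -17
Change: A[5] 34 -> -22
Changed element was NOT the min; min changes only if -22 < -17.
New min = -22; changed? yes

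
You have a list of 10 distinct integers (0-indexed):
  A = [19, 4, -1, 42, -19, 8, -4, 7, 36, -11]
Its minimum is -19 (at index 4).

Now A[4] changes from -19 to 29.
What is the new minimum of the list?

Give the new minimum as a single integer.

Old min = -19 (at index 4)
Change: A[4] -19 -> 29
Changed element WAS the min. Need to check: is 29 still <= all others?
  Min of remaining elements: -11
  New min = min(29, -11) = -11

Answer: -11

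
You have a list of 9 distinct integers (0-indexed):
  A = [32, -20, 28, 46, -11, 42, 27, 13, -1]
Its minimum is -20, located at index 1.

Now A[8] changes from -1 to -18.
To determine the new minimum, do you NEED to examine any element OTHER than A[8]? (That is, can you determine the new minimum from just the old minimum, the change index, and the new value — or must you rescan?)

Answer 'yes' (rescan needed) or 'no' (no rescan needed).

Answer: no

Derivation:
Old min = -20 at index 1
Change at index 8: -1 -> -18
Index 8 was NOT the min. New min = min(-20, -18). No rescan of other elements needed.
Needs rescan: no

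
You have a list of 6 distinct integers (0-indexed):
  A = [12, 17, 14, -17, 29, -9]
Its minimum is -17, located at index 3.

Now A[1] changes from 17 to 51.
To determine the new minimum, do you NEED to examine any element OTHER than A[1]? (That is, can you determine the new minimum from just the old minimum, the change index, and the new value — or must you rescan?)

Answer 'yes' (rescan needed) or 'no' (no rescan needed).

Answer: no

Derivation:
Old min = -17 at index 3
Change at index 1: 17 -> 51
Index 1 was NOT the min. New min = min(-17, 51). No rescan of other elements needed.
Needs rescan: no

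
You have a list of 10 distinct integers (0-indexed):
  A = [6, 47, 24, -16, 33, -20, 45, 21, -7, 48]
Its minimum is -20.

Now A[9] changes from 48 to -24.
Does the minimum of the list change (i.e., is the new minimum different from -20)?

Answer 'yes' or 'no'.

Answer: yes

Derivation:
Old min = -20
Change: A[9] 48 -> -24
Changed element was NOT the min; min changes only if -24 < -20.
New min = -24; changed? yes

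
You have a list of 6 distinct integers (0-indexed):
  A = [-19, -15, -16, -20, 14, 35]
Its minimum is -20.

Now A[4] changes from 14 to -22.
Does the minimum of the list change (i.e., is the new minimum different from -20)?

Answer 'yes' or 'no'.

Answer: yes

Derivation:
Old min = -20
Change: A[4] 14 -> -22
Changed element was NOT the min; min changes only if -22 < -20.
New min = -22; changed? yes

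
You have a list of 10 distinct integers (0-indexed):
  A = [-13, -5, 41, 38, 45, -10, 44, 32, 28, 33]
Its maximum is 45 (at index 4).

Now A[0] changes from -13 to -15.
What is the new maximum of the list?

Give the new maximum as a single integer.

Old max = 45 (at index 4)
Change: A[0] -13 -> -15
Changed element was NOT the old max.
  New max = max(old_max, new_val) = max(45, -15) = 45

Answer: 45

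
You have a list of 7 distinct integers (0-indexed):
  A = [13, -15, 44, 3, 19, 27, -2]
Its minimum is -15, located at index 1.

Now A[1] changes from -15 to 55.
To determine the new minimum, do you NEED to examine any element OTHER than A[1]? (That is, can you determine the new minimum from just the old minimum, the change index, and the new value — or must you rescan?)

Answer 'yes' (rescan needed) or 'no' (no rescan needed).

Answer: yes

Derivation:
Old min = -15 at index 1
Change at index 1: -15 -> 55
Index 1 WAS the min and new value 55 > old min -15. Must rescan other elements to find the new min.
Needs rescan: yes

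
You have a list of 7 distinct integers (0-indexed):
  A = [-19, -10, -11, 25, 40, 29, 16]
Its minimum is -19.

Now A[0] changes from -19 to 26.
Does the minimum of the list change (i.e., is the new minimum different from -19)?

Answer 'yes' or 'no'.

Old min = -19
Change: A[0] -19 -> 26
Changed element was the min; new min must be rechecked.
New min = -11; changed? yes

Answer: yes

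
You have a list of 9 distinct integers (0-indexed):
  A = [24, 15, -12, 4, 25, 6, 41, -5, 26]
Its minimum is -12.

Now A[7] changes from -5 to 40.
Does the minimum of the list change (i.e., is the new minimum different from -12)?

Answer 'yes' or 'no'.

Old min = -12
Change: A[7] -5 -> 40
Changed element was NOT the min; min changes only if 40 < -12.
New min = -12; changed? no

Answer: no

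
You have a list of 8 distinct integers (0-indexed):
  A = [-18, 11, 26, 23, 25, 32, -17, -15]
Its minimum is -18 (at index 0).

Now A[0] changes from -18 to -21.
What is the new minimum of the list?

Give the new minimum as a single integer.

Answer: -21

Derivation:
Old min = -18 (at index 0)
Change: A[0] -18 -> -21
Changed element WAS the min. Need to check: is -21 still <= all others?
  Min of remaining elements: -17
  New min = min(-21, -17) = -21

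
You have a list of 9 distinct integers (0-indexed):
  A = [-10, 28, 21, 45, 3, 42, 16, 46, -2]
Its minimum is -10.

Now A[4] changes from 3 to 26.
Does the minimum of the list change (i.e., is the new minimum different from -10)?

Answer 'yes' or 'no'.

Old min = -10
Change: A[4] 3 -> 26
Changed element was NOT the min; min changes only if 26 < -10.
New min = -10; changed? no

Answer: no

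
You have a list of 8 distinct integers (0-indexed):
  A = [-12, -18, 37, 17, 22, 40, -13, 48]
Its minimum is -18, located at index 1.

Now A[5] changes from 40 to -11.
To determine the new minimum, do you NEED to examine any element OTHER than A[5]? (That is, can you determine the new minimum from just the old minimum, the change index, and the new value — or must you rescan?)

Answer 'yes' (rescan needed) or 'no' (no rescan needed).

Old min = -18 at index 1
Change at index 5: 40 -> -11
Index 5 was NOT the min. New min = min(-18, -11). No rescan of other elements needed.
Needs rescan: no

Answer: no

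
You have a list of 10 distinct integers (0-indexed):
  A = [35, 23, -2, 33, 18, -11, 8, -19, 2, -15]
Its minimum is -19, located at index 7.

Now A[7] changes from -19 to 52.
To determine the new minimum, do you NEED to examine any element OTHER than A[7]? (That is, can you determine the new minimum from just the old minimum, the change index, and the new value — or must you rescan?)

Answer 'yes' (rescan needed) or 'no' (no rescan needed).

Old min = -19 at index 7
Change at index 7: -19 -> 52
Index 7 WAS the min and new value 52 > old min -19. Must rescan other elements to find the new min.
Needs rescan: yes

Answer: yes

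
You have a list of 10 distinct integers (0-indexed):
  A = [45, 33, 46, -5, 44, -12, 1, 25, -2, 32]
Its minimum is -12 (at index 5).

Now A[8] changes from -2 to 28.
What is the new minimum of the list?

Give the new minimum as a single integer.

Answer: -12

Derivation:
Old min = -12 (at index 5)
Change: A[8] -2 -> 28
Changed element was NOT the old min.
  New min = min(old_min, new_val) = min(-12, 28) = -12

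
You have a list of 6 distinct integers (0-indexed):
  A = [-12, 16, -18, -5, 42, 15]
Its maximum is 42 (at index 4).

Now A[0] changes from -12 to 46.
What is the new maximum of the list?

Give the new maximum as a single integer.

Old max = 42 (at index 4)
Change: A[0] -12 -> 46
Changed element was NOT the old max.
  New max = max(old_max, new_val) = max(42, 46) = 46

Answer: 46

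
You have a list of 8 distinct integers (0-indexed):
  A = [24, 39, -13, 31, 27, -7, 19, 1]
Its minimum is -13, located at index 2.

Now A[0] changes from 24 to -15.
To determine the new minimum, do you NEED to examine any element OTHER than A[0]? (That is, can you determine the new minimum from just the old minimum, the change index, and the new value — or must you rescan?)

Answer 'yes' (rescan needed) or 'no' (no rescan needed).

Answer: no

Derivation:
Old min = -13 at index 2
Change at index 0: 24 -> -15
Index 0 was NOT the min. New min = min(-13, -15). No rescan of other elements needed.
Needs rescan: no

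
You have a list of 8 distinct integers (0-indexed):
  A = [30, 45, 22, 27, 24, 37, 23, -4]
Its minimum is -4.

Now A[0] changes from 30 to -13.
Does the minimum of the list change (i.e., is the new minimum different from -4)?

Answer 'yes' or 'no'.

Answer: yes

Derivation:
Old min = -4
Change: A[0] 30 -> -13
Changed element was NOT the min; min changes only if -13 < -4.
New min = -13; changed? yes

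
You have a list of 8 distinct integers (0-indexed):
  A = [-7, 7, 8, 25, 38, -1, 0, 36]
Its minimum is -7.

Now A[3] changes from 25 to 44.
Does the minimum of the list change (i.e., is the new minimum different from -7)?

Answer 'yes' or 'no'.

Old min = -7
Change: A[3] 25 -> 44
Changed element was NOT the min; min changes only if 44 < -7.
New min = -7; changed? no

Answer: no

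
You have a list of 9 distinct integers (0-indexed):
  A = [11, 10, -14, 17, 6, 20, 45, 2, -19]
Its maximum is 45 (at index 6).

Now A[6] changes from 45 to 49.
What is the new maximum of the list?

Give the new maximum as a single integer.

Answer: 49

Derivation:
Old max = 45 (at index 6)
Change: A[6] 45 -> 49
Changed element WAS the max -> may need rescan.
  Max of remaining elements: 20
  New max = max(49, 20) = 49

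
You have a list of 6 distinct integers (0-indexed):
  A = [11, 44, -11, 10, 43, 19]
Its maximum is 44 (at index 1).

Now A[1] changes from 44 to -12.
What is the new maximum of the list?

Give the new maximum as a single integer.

Old max = 44 (at index 1)
Change: A[1] 44 -> -12
Changed element WAS the max -> may need rescan.
  Max of remaining elements: 43
  New max = max(-12, 43) = 43

Answer: 43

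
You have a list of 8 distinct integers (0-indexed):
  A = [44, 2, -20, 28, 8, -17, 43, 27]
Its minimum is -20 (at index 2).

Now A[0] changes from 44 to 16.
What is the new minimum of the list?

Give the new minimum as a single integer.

Answer: -20

Derivation:
Old min = -20 (at index 2)
Change: A[0] 44 -> 16
Changed element was NOT the old min.
  New min = min(old_min, new_val) = min(-20, 16) = -20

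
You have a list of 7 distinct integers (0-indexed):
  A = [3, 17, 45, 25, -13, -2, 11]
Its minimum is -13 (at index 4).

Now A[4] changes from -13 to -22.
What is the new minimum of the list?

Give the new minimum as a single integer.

Answer: -22

Derivation:
Old min = -13 (at index 4)
Change: A[4] -13 -> -22
Changed element WAS the min. Need to check: is -22 still <= all others?
  Min of remaining elements: -2
  New min = min(-22, -2) = -22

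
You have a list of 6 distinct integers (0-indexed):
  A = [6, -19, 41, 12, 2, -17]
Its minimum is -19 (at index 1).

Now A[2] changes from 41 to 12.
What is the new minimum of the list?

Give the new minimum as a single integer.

Old min = -19 (at index 1)
Change: A[2] 41 -> 12
Changed element was NOT the old min.
  New min = min(old_min, new_val) = min(-19, 12) = -19

Answer: -19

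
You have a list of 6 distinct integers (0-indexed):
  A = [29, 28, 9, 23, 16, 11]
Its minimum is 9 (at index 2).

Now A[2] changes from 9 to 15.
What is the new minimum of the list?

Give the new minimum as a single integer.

Answer: 11

Derivation:
Old min = 9 (at index 2)
Change: A[2] 9 -> 15
Changed element WAS the min. Need to check: is 15 still <= all others?
  Min of remaining elements: 11
  New min = min(15, 11) = 11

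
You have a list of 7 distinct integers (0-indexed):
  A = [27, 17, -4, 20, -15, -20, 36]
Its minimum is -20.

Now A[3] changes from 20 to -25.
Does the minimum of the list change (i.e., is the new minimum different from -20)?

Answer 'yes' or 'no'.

Old min = -20
Change: A[3] 20 -> -25
Changed element was NOT the min; min changes only if -25 < -20.
New min = -25; changed? yes

Answer: yes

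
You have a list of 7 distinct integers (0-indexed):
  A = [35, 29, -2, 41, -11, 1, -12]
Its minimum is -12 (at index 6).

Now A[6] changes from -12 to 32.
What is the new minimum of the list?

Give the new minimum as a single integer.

Old min = -12 (at index 6)
Change: A[6] -12 -> 32
Changed element WAS the min. Need to check: is 32 still <= all others?
  Min of remaining elements: -11
  New min = min(32, -11) = -11

Answer: -11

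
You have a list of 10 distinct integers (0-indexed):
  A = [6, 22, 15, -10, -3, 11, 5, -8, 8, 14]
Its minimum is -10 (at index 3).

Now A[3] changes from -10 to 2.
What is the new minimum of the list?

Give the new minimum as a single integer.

Old min = -10 (at index 3)
Change: A[3] -10 -> 2
Changed element WAS the min. Need to check: is 2 still <= all others?
  Min of remaining elements: -8
  New min = min(2, -8) = -8

Answer: -8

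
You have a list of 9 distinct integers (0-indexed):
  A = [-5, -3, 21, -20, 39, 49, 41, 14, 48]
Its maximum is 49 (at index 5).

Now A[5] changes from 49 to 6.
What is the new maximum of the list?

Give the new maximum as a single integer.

Answer: 48

Derivation:
Old max = 49 (at index 5)
Change: A[5] 49 -> 6
Changed element WAS the max -> may need rescan.
  Max of remaining elements: 48
  New max = max(6, 48) = 48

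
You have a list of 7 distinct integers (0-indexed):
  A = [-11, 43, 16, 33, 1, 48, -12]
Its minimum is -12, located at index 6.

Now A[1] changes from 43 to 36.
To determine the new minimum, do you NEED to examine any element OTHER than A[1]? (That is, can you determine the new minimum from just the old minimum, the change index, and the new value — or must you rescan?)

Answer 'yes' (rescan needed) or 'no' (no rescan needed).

Answer: no

Derivation:
Old min = -12 at index 6
Change at index 1: 43 -> 36
Index 1 was NOT the min. New min = min(-12, 36). No rescan of other elements needed.
Needs rescan: no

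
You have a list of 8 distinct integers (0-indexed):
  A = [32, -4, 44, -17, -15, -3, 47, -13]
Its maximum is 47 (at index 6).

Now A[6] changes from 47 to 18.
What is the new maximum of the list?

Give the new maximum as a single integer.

Answer: 44

Derivation:
Old max = 47 (at index 6)
Change: A[6] 47 -> 18
Changed element WAS the max -> may need rescan.
  Max of remaining elements: 44
  New max = max(18, 44) = 44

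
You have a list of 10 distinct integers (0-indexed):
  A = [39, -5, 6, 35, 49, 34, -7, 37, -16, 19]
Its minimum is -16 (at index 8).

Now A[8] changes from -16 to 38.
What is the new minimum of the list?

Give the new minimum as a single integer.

Old min = -16 (at index 8)
Change: A[8] -16 -> 38
Changed element WAS the min. Need to check: is 38 still <= all others?
  Min of remaining elements: -7
  New min = min(38, -7) = -7

Answer: -7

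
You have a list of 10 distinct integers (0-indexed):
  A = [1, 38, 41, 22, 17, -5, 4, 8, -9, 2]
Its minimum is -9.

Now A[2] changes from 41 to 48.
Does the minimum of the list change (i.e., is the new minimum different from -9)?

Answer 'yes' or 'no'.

Answer: no

Derivation:
Old min = -9
Change: A[2] 41 -> 48
Changed element was NOT the min; min changes only if 48 < -9.
New min = -9; changed? no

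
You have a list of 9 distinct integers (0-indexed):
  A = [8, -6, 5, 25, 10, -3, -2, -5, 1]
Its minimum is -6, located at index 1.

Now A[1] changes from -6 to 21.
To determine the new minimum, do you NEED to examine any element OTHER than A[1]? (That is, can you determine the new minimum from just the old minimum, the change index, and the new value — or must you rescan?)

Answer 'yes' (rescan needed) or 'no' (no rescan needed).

Old min = -6 at index 1
Change at index 1: -6 -> 21
Index 1 WAS the min and new value 21 > old min -6. Must rescan other elements to find the new min.
Needs rescan: yes

Answer: yes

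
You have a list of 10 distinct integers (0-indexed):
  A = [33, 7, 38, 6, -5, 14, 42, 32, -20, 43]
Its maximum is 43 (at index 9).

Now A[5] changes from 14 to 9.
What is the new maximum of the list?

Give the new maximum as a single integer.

Answer: 43

Derivation:
Old max = 43 (at index 9)
Change: A[5] 14 -> 9
Changed element was NOT the old max.
  New max = max(old_max, new_val) = max(43, 9) = 43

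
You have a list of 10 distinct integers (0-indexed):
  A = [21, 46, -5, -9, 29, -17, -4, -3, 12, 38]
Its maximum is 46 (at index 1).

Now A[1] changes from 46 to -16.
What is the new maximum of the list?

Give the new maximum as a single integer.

Answer: 38

Derivation:
Old max = 46 (at index 1)
Change: A[1] 46 -> -16
Changed element WAS the max -> may need rescan.
  Max of remaining elements: 38
  New max = max(-16, 38) = 38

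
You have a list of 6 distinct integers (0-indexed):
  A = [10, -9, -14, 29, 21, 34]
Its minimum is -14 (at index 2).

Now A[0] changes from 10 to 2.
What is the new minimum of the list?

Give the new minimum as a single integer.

Answer: -14

Derivation:
Old min = -14 (at index 2)
Change: A[0] 10 -> 2
Changed element was NOT the old min.
  New min = min(old_min, new_val) = min(-14, 2) = -14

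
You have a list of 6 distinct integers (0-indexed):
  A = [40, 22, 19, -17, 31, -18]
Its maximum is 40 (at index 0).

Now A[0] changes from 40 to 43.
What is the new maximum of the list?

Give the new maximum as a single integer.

Old max = 40 (at index 0)
Change: A[0] 40 -> 43
Changed element WAS the max -> may need rescan.
  Max of remaining elements: 31
  New max = max(43, 31) = 43

Answer: 43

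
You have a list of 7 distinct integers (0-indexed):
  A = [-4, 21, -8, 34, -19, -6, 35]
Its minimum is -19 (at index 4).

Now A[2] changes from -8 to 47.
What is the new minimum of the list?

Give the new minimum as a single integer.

Old min = -19 (at index 4)
Change: A[2] -8 -> 47
Changed element was NOT the old min.
  New min = min(old_min, new_val) = min(-19, 47) = -19

Answer: -19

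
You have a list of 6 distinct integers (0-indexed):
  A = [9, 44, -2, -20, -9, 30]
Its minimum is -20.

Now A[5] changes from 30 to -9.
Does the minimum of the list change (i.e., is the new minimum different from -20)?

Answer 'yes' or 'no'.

Answer: no

Derivation:
Old min = -20
Change: A[5] 30 -> -9
Changed element was NOT the min; min changes only if -9 < -20.
New min = -20; changed? no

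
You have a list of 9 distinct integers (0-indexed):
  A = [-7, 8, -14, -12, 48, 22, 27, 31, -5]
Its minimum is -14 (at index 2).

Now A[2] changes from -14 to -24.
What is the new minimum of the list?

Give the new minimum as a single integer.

Answer: -24

Derivation:
Old min = -14 (at index 2)
Change: A[2] -14 -> -24
Changed element WAS the min. Need to check: is -24 still <= all others?
  Min of remaining elements: -12
  New min = min(-24, -12) = -24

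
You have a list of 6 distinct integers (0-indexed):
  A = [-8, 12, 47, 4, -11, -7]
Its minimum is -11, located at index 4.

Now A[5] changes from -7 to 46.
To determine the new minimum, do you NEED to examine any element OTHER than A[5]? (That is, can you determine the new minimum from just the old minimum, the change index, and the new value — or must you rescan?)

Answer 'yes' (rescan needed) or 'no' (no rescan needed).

Answer: no

Derivation:
Old min = -11 at index 4
Change at index 5: -7 -> 46
Index 5 was NOT the min. New min = min(-11, 46). No rescan of other elements needed.
Needs rescan: no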